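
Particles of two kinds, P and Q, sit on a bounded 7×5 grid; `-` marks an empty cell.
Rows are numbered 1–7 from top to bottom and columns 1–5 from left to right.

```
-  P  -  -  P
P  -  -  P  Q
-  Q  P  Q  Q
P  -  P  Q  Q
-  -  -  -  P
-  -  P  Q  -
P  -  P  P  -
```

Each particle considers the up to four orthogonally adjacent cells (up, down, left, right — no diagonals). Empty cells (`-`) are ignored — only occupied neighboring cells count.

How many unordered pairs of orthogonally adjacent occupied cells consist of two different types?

9

Scan each occupied cell's neighbors to the right and below so each pair is counted once.
Row 1: P(1,5)–Q(2,5)≠  → 1/1 unlike.
Row 2: P(2,4)–Q(2,5)≠ P(2,4)–Q(3,4)≠ Q(2,5)–Q(3,5)=  → 2/3 unlike.
Row 3: Q(3,2)–P(3,3)≠ P(3,3)–Q(3,4)≠ P(3,3)–P(4,3)= Q(3,4)–Q(3,5)= Q(3,4)–Q(4,4)= Q(3,5)–Q(4,5)=  → 2/6 unlike.
Row 4: P(4,3)–Q(4,4)≠ Q(4,4)–Q(4,5)= Q(4,5)–P(5,5)≠  → 2/3 unlike.
Row 6: P(6,3)–Q(6,4)≠ P(6,3)–P(7,3)= Q(6,4)–P(7,4)≠  → 2/3 unlike.
Row 7: P(7,3)–P(7,4)=  → 0/1 unlike.
Total adjacent occupied pairs: 17; unlike-type pairs: 9.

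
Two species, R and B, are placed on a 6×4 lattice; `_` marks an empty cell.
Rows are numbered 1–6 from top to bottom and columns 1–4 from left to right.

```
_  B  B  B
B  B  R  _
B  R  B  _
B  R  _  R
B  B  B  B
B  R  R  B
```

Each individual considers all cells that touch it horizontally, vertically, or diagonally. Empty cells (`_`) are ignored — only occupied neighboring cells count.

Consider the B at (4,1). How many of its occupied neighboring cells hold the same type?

3

Occupied neighbors of (4,1): (3,1)=B, (3,2)=R, (4,2)=R, (5,1)=B, (5,2)=B.
Same type (B): 3 of 5.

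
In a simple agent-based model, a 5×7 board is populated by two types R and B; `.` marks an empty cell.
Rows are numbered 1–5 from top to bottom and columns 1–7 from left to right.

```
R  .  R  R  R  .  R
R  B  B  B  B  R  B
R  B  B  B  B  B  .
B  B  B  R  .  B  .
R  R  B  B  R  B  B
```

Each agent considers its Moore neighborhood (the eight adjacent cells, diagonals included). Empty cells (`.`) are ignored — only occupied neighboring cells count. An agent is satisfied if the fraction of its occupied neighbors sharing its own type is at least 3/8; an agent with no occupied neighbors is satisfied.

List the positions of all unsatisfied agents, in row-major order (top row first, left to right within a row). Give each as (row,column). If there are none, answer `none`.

(1,3), (2,6), (2,7), (3,1), (4,4), (5,1), (5,2), (5,5)

Row 1: (1,1)R 1/2 ✓ · (1,3)R 1/4 ✗ · (1,4)R 2/5 ✓ · (1,5)R 2/4 ✓ · (1,7)R 1/2 ✓
Row 2: (2,1)R 2/4 ✓ · (2,2)B 3/7 ✓ · (2,3)B 5/7 ✓ · (2,4)B 5/8 ✓ · (2,5)B 4/7 ✓ · (2,6)R 2/6 ✗ · (2,7)B 1/3 ✗
Row 3: (3,1)R 1/5 ✗ · (3,2)B 6/8 ✓ · (3,3)B 7/8 ✓ · (3,4)B 6/7 ✓ · (3,5)B 5/7 ✓ · (3,6)B 4/5 ✓
Row 4: (4,1)B 2/5 ✓ · (4,2)B 5/8 ✓ · (4,3)B 6/8 ✓ · (4,4)R 1/7 ✗ · (4,6)B 4/5 ✓
Row 5: (5,1)R 1/3 ✗ · (5,2)R 1/5 ✗ · (5,3)B 3/5 ✓ · (5,4)B 2/4 ✓ · (5,5)R 1/4 ✗ · (5,6)B 2/3 ✓ · (5,7)B 2/2 ✓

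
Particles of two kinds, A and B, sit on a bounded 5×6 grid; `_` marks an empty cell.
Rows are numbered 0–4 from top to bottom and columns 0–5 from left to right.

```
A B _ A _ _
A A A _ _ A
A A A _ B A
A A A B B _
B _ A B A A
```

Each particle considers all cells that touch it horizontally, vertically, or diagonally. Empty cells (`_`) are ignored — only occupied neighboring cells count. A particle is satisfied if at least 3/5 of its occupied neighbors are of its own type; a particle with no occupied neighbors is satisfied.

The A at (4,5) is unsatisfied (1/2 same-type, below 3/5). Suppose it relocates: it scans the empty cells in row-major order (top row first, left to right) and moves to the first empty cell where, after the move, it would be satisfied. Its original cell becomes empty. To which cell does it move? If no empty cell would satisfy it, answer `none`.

Vacating (4,5). Empty cells in order:
  (0,2): 3/4 same-type → satisfied — stop here.

(0,2)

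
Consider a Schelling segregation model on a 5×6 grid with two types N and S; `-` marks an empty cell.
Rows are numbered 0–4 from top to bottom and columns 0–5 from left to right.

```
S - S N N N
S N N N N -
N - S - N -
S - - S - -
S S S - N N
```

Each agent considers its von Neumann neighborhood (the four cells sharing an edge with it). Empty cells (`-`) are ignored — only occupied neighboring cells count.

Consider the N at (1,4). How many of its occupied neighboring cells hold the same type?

Occupied neighbors of (1,4): (0,4)=N, (2,4)=N, (1,3)=N.
Same type (N): 3 of 3.

3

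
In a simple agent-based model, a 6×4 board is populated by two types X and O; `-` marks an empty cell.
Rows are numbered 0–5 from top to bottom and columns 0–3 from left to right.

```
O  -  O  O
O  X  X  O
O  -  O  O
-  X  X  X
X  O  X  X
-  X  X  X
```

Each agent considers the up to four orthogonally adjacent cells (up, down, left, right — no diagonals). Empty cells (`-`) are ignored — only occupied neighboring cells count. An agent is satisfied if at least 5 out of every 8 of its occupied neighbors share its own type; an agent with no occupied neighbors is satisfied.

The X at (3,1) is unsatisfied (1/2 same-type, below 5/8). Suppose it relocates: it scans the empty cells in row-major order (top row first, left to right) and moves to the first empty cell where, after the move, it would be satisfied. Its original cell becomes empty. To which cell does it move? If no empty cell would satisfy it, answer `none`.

(5,0)

Vacating (3,1). Empty cells in order:
  (0,1): 1/3 same-type → still unsatisfied.
  (2,1): 1/3 same-type → still unsatisfied.
  (3,0): 1/2 same-type → still unsatisfied.
  (5,0): 2/2 same-type → satisfied — stop here.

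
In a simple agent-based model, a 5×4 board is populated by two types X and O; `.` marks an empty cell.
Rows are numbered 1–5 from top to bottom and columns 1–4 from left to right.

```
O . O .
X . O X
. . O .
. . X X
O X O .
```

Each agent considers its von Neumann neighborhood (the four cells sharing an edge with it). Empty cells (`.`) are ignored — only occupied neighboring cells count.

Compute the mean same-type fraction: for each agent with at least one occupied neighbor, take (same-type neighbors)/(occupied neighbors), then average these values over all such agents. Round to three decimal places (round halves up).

0.318

Row 1: (1,1)O 0/1 · (1,3)O 1/1
Row 2: (2,1)X 0/1 · (2,3)O 2/3 · (2,4)X 0/1
Row 3: (3,3)O 1/2
Row 4: (4,3)X 1/3 · (4,4)X 1/1
Row 5: (5,1)O 0/1 · (5,2)X 0/2 · (5,3)O 0/2
Sum over 11 agents: 0/1 + 1/1 + 0/1 + 2/3 + 0/1 + 1/2 + 1/3 + 1/1 + 0/1 + 0/2 + 0/2 = 7/2; mean = 7/2 ÷ 11 = 7/22 = 0.318181… → 0.318.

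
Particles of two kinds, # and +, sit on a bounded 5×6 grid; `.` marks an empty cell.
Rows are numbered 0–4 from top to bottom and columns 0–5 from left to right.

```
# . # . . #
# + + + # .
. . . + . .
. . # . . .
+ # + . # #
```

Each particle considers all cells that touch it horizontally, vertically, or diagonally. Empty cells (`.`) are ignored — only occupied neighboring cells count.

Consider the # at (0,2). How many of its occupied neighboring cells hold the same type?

0

Occupied neighbors of (0,2): (1,1)=+, (1,2)=+, (1,3)=+.
Same type (#): 0 of 3.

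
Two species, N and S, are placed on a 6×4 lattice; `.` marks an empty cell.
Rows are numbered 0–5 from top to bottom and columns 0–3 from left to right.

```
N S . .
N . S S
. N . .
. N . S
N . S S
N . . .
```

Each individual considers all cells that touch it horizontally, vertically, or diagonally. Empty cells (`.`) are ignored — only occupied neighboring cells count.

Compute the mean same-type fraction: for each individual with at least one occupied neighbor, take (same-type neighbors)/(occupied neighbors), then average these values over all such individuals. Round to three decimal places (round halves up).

0.764

(0,0)N 1/2
(0,1)S 1/3
(1,0)N 2/3
(1,2)S 2/3
(1,3)S 1/1
(2,1)N 2/3
(3,1)N 2/3
(3,3)S 2/2
(4,0)N 2/2
(4,2)S 2/3
(4,3)S 2/2
(5,0)N 1/1
Sum over 12 individuals: 1/2 + 1/3 + 2/3 + 2/3 + 1/1 + 2/3 + 2/3 + 2/2 + 2/2 + 2/3 + 2/2 + 1/1 = 55/6; mean = 55/6 ÷ 12 = 55/72 = 0.763888… → 0.764.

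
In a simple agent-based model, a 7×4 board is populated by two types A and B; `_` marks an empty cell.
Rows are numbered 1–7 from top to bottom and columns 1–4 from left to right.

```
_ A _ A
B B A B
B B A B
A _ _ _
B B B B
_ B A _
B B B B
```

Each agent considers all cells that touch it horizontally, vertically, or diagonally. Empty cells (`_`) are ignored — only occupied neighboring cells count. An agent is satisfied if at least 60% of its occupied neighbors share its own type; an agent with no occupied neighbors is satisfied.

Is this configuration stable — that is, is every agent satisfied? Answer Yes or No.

Row 1: (1,2)A 1/3 ✗ · (1,4)A 1/2 ✗
Row 2: (2,1)B 3/4 ✓ · (2,2)B 3/6 ✗ · (2,3)A 3/7 ✗ · (2,4)B 1/4 ✗
Row 3: (3,1)B 3/4 ✓ · (3,2)B 3/6 ✗ · (3,3)A 1/5 ✗ · (3,4)B 1/3 ✗
Row 4: (4,1)A 0/4 ✗
Row 5: (5,1)B 2/3 ✓ · (5,2)B 3/5 ✓ · (5,3)B 3/4 ✓ · (5,4)B 1/2 ✗
Row 6: (6,2)B 6/7 ✓ · (6,3)A 0/7 ✗
Row 7: (7,1)B 2/2 ✓ · (7,2)B 3/4 ✓ · (7,3)B 3/4 ✓ · (7,4)B 1/2 ✗
For instance (1,2) has only 1/3 same-type neighbors, below 3/5.

No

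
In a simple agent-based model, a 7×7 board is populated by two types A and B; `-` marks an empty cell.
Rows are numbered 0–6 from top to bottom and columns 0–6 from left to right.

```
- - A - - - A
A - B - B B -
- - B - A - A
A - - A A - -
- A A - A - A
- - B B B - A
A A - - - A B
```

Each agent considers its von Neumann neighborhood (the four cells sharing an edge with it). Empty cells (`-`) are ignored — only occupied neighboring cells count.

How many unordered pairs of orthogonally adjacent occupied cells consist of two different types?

6

Scan each occupied cell's neighbors to the right and below so each pair is counted once.
Row 0: A(0,2)–B(1,2)≠  → 1/1 unlike.
Row 1: B(1,2)–B(2,2)= B(1,4)–B(1,5)= B(1,4)–A(2,4)≠  → 1/3 unlike.
Row 2: A(2,4)–A(3,4)=  → 0/1 unlike.
Row 3: A(3,3)–A(3,4)= A(3,4)–A(4,4)=  → 0/2 unlike.
Row 4: A(4,1)–A(4,2)= A(4,2)–B(5,2)≠ A(4,4)–B(5,4)≠ A(4,6)–A(5,6)=  → 2/4 unlike.
Row 5: B(5,2)–B(5,3)= B(5,3)–B(5,4)= A(5,6)–B(6,6)≠  → 1/3 unlike.
Row 6: A(6,0)–A(6,1)= A(6,5)–B(6,6)≠  → 1/2 unlike.
Total adjacent occupied pairs: 16; unlike-type pairs: 6.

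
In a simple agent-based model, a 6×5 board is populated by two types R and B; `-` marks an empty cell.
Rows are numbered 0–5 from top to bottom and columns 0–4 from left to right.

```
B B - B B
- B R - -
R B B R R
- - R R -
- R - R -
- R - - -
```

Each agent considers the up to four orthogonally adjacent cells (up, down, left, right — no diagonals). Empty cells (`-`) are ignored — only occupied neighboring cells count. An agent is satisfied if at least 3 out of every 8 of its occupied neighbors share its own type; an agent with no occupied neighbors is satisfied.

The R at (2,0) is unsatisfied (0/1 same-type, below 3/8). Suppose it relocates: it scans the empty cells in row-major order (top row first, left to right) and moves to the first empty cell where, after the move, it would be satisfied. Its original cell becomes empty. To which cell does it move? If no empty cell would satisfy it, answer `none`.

(1,3)

Vacating (2,0). Empty cells in order:
  (0,2): 1/3 same-type → still unsatisfied.
  (1,0): 0/2 same-type → still unsatisfied.
  (1,3): 2/3 same-type → satisfied — stop here.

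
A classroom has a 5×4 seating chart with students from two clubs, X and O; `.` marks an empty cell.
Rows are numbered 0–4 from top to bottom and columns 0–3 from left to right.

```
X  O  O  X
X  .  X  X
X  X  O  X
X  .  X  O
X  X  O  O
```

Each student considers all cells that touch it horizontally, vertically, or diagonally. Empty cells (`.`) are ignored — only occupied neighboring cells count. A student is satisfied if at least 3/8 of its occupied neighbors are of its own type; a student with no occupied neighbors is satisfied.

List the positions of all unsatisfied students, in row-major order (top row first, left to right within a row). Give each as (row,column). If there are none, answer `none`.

(0,0)X 1/2 ✓
(0,1)O 1/4 ✗
(0,2)O 1/4 ✗
(0,3)X 2/3 ✓
(1,0)X 3/4 ✓
(1,2)X 4/7 ✓
(1,3)X 3/5 ✓
(2,0)X 3/3 ✓
(2,1)X 5/6 ✓
(2,2)O 1/6 ✗
(2,3)X 3/5 ✓
(3,0)X 4/4 ✓
(3,2)X 3/7 ✓
(3,3)O 3/5 ✓
(4,0)X 2/2 ✓
(4,1)X 3/4 ✓
(4,2)O 2/4 ✓
(4,3)O 2/3 ✓

(0,1), (0,2), (2,2)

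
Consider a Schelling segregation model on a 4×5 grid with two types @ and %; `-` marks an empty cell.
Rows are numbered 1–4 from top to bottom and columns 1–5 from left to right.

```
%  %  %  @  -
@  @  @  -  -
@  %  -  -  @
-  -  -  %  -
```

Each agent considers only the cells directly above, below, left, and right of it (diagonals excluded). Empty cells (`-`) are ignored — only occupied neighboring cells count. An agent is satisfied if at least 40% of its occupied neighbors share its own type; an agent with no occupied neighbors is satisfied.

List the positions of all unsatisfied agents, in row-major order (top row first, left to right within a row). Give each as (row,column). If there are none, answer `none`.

(1,1)% 1/2 ok
(1,2)% 2/3 ok
(1,3)% 1/3 unhappy
(1,4)@ 0/1 unhappy
(2,1)@ 2/3 ok
(2,2)@ 2/4 ok
(2,3)@ 1/2 ok
(3,1)@ 1/2 ok
(3,2)% 0/2 unhappy
(3,5)@ 0/0 ok
(4,4)% 0/0 ok

(1,3), (1,4), (3,2)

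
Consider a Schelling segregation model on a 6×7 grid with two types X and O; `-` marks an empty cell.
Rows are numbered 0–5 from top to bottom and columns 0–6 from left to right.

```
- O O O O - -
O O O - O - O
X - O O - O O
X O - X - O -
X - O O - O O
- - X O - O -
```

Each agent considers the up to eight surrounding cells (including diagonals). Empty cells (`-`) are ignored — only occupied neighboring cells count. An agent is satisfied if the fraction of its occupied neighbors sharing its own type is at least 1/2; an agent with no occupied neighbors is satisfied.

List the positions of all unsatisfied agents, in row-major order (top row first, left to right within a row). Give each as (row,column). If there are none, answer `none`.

(0,1)O 4/4 ✓
(0,2)O 4/4 ✓
(0,3)O 4/4 ✓
(0,4)O 2/2 ✓
(1,0)O 2/3 ✓
(1,1)O 5/6 ✓
(1,2)O 6/6 ✓
(1,4)O 4/4 ✓
(1,6)O 2/2 ✓
(2,0)X 1/4 ✗
(2,2)O 4/5 ✓
(2,3)O 3/4 ✓
(2,5)O 4/4 ✓
(2,6)O 3/3 ✓
(3,0)X 2/3 ✓
(3,1)O 2/5 ✗
(3,3)X 0/4 ✗
(3,5)O 4/4 ✓
(4,0)X 1/2 ✓
(4,2)O 3/5 ✓
(4,3)O 2/4 ✓
(4,5)O 3/3 ✓
(4,6)O 3/3 ✓
(5,2)X 0/3 ✗
(5,3)O 2/3 ✓
(5,5)O 2/2 ✓

(2,0), (3,1), (3,3), (5,2)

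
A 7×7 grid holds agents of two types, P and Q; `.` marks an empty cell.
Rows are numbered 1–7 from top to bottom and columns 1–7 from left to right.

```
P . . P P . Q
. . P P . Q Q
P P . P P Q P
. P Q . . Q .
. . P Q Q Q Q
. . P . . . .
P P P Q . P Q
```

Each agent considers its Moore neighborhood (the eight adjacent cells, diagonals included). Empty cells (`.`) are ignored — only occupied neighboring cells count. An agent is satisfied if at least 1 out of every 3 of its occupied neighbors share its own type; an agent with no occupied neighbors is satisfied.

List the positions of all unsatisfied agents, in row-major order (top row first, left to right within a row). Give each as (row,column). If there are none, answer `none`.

Row 1: (1,1)P 0/0 ok · (1,4)P 3/3 ok · (1,5)P 2/3 ok · (1,7)Q 2/2 ok
Row 2: (2,3)P 4/4 ok · (2,4)P 5/5 ok · (2,6)Q 3/6 ok · (2,7)Q 3/4 ok
Row 3: (3,1)P 2/2 ok · (3,2)P 3/4 ok · (3,4)P 3/4 ok · (3,5)P 2/5 ok · (3,6)Q 3/5 ok · (3,7)P 0/4 unhappy
Row 4: (4,2)P 3/4 ok · (4,3)Q 1/5 unhappy · (4,6)Q 4/6 ok
Row 5: (5,3)P 2/4 ok · (5,4)Q 2/4 ok · (5,5)Q 3/3 ok · (5,6)Q 3/3 ok · (5,7)Q 2/2 ok
Row 6: (6,3)P 3/5 ok
Row 7: (7,1)P 1/1 ok · (7,2)P 3/3 ok · (7,3)P 2/3 ok · (7,4)Q 0/2 unhappy · (7,6)P 0/1 unhappy · (7,7)Q 0/1 unhappy

(3,7), (4,3), (7,4), (7,6), (7,7)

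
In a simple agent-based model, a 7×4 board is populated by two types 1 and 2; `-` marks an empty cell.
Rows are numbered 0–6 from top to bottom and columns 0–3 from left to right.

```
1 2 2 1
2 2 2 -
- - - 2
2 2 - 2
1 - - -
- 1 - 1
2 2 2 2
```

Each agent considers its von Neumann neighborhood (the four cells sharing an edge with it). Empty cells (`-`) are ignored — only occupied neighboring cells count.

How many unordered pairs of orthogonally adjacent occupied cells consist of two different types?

Scan each occupied cell's neighbors to the right and below so each pair is counted once.
From row 0: 3 unlike of 6 pairs (running 3/6).
From row 1: 0 unlike of 2 pairs (running 3/8).
From row 2: 0 unlike of 1 pairs (running 3/9).
From row 3: 1 unlike of 2 pairs (running 4/11).
From row 5: 2 unlike of 2 pairs (running 6/13).
From row 6: 0 unlike of 3 pairs (running 6/16).
Total adjacent occupied pairs: 16; unlike-type pairs: 6.

6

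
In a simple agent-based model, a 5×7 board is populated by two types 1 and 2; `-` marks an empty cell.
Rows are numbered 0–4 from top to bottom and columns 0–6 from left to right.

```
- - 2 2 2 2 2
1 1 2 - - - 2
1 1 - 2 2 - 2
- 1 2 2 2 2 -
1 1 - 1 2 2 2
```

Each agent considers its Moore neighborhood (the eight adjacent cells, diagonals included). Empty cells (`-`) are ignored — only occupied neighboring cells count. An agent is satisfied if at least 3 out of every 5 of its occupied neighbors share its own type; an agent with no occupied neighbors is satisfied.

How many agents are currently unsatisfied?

2

(0,2)2 2/3 satisfied
(0,3)2 3/3 satisfied
(0,4)2 2/2 satisfied
(0,5)2 3/3 satisfied
(0,6)2 2/2 satisfied
(1,0)1 3/3 satisfied
(1,1)1 3/5 satisfied
(1,2)2 3/5 satisfied
(1,6)2 3/3 satisfied
(2,0)1 4/4 satisfied
(2,1)1 4/6 satisfied
(2,3)2 5/5 satisfied
(2,4)2 4/4 satisfied
(2,6)2 2/2 satisfied
(3,1)1 4/5 satisfied
(3,2)2 2/6 not
(3,3)2 5/6 satisfied
(3,4)2 6/7 satisfied
(3,5)2 6/6 satisfied
(4,0)1 2/2 satisfied
(4,1)1 2/3 satisfied
(4,3)1 0/4 not
(4,4)2 4/5 satisfied
(4,5)2 4/4 satisfied
(4,6)2 2/2 satisfied
Unsatisfied: (3,2), (4,3) — 2 in total.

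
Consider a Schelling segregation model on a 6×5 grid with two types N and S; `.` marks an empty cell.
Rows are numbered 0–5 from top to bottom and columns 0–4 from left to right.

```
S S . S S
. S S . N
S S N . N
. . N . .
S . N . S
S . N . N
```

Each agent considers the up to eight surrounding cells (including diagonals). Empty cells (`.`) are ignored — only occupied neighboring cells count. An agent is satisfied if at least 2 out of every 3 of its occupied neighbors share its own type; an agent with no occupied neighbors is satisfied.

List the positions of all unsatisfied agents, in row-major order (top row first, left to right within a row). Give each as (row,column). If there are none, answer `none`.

(0,0)S 2/2 satisfied
(0,1)S 3/3 satisfied
(0,3)S 2/3 satisfied
(0,4)S 1/2 not
(1,1)S 5/6 satisfied
(1,2)S 4/5 satisfied
(1,4)N 1/3 not
(2,0)S 2/2 satisfied
(2,1)S 3/5 not
(2,2)N 1/4 not
(2,4)N 1/1 satisfied
(3,2)N 2/3 satisfied
(4,0)S 1/1 satisfied
(4,2)N 2/2 satisfied
(4,4)S 0/1 not
(5,0)S 1/1 satisfied
(5,2)N 1/1 satisfied
(5,4)N 0/1 not

(0,4), (1,4), (2,1), (2,2), (4,4), (5,4)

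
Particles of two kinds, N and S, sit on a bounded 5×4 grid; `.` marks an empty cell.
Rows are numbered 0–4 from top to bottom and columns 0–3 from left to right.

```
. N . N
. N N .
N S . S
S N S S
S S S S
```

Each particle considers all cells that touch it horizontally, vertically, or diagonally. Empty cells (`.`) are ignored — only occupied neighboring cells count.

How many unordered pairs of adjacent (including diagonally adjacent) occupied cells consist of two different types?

Scan each occupied cell's neighbors to the right and below (and the two forward diagonals) so each pair is counted once.
From row 0: 0 unlike of 3 pairs (running 0/3).
From row 1: 3 unlike of 5 pairs (running 3/8).
From row 2: 3 unlike of 8 pairs (running 6/16).
From row 3: 5 unlike of 13 pairs (running 11/29).
From row 4: 0 unlike of 3 pairs (running 11/32).
Total adjacent occupied pairs: 32; unlike-type pairs: 11.

11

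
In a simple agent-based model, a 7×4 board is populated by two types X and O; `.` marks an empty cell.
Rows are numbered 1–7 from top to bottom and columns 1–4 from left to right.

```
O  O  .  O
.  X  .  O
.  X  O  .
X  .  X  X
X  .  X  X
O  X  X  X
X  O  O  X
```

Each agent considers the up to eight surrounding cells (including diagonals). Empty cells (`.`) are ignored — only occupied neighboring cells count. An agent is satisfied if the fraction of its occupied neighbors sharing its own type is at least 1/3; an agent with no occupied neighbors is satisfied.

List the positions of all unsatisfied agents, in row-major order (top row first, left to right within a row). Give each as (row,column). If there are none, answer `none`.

(2,2), (3,3), (6,1), (7,3)

(1,1)O 1/2 ok
(1,2)O 1/2 ok
(1,4)O 1/1 ok
(2,2)X 1/4 unhappy
(2,4)O 2/2 ok
(3,2)X 3/4 ok
(3,3)O 1/5 unhappy
(4,1)X 2/2 ok
(4,3)X 4/5 ok
(4,4)X 3/4 ok
(5,1)X 2/3 ok
(5,3)X 6/6 ok
(5,4)X 5/5 ok
(6,1)O 1/4 unhappy
(6,2)X 4/7 ok
(6,3)X 5/7 ok
(6,4)X 4/5 ok
(7,1)X 1/3 ok
(7,2)O 2/5 ok
(7,3)O 1/5 unhappy
(7,4)X 2/3 ok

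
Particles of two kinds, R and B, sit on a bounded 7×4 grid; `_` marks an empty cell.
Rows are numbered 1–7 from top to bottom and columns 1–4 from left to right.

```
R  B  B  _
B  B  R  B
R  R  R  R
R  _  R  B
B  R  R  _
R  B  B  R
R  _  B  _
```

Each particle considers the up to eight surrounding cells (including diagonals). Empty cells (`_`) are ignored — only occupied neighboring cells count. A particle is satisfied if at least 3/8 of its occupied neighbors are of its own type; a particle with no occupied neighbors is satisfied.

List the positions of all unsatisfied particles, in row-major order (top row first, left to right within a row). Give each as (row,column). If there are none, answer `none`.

(1,1)R 0/3 unhappy
(1,2)B 3/5 ok
(1,3)B 3/4 ok
(2,1)B 2/5 ok
(2,2)B 3/8 ok
(2,3)R 3/7 ok
(2,4)B 1/4 unhappy
(3,1)R 2/4 ok
(3,2)R 5/7 ok
(3,3)R 4/7 ok
(3,4)R 3/5 ok
(4,1)R 3/4 ok
(4,3)R 5/6 ok
(4,4)B 0/4 unhappy
(5,1)B 1/4 unhappy
(5,2)R 4/7 ok
(5,3)R 3/6 ok
(6,1)R 2/4 ok
(6,2)B 3/7 ok
(6,3)B 2/5 ok
(6,4)R 1/3 unhappy
(7,1)R 1/2 ok
(7,3)B 2/3 ok

(1,1), (2,4), (4,4), (5,1), (6,4)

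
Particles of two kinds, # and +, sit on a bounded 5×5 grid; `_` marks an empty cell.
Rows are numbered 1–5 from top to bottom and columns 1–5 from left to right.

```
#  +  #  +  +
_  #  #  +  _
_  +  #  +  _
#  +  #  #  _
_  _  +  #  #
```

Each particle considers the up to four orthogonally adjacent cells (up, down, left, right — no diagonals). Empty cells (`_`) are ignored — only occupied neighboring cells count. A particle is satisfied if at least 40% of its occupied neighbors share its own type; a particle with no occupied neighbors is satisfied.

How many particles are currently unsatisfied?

9

Row 1: (1,1)# 0/1 not · (1,2)+ 0/3 not · (1,3)# 1/3 not · (1,4)+ 2/3 satisfied · (1,5)+ 1/1 satisfied
Row 2: (2,2)# 1/3 not · (2,3)# 3/4 satisfied · (2,4)+ 2/3 satisfied
Row 3: (3,2)+ 1/3 not · (3,3)# 2/4 satisfied · (3,4)+ 1/3 not
Row 4: (4,1)# 0/1 not · (4,2)+ 1/3 not · (4,3)# 2/4 satisfied · (4,4)# 2/3 satisfied
Row 5: (5,3)+ 0/2 not · (5,4)# 2/3 satisfied · (5,5)# 1/1 satisfied
Unsatisfied: (1,1), (1,2), (1,3), (2,2), (3,2), (3,4), (4,1), (4,2), (5,3) — 9 in total.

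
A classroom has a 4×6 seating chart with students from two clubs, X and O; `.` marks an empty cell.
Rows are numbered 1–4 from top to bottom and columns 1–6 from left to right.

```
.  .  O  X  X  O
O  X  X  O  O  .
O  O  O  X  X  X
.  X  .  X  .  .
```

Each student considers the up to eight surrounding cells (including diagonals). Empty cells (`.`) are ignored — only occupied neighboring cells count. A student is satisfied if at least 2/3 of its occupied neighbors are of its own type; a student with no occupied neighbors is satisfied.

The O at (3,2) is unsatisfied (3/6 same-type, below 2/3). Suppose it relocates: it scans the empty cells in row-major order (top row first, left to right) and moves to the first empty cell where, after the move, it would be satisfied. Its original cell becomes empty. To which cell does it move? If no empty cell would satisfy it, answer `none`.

Vacating (3,2). Empty cells in order:
  (1,1): 1/2 same-type → still unsatisfied.
  (1,2): 2/4 same-type → still unsatisfied.
  (2,6): 2/5 same-type → still unsatisfied.
  (4,1): 1/2 same-type → still unsatisfied.
  (4,3): 1/4 same-type → still unsatisfied.
  (4,5): 0/4 same-type → still unsatisfied.
  (4,6): 0/2 same-type → still unsatisfied.

none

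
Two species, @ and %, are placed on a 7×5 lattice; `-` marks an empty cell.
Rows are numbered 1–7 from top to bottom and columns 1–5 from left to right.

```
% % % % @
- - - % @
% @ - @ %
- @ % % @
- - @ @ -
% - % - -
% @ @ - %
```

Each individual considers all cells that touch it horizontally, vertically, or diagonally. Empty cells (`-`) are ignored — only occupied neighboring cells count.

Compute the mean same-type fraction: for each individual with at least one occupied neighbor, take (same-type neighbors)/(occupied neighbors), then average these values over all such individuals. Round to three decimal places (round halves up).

0.448

(1,1)% 1/1
(1,2)% 2/2
(1,3)% 3/3
(1,4)% 2/4
(1,5)@ 1/3
(2,4)% 3/6
(2,5)@ 2/5
(3,1)% 0/2
(3,2)@ 1/3
(3,4)@ 2/6
(3,5)% 2/5
(4,2)@ 2/4
(4,3)% 1/6
(4,4)% 2/6
(4,5)@ 2/4
(5,3)@ 2/5
(5,4)@ 2/5
(6,1)% 1/2
(6,3)% 0/4
(7,1)% 1/2
(7,2)@ 1/4
(7,3)@ 1/2
(7,5)% — no occupied neighbors
Sum over 22 individuals: 1/1 + 2/2 + 3/3 + 2/4 + 1/3 + 3/6 + 2/5 + 0/2 + 1/3 + 2/6 + 2/5 + 2/4 + 1/6 + 2/6 + 2/4 + 2/5 + 2/5 + 1/2 + 0/4 + 1/2 + 1/4 + 1/2 = 197/20; mean = 197/20 ÷ 22 = 197/440 = 0.447727… → 0.448.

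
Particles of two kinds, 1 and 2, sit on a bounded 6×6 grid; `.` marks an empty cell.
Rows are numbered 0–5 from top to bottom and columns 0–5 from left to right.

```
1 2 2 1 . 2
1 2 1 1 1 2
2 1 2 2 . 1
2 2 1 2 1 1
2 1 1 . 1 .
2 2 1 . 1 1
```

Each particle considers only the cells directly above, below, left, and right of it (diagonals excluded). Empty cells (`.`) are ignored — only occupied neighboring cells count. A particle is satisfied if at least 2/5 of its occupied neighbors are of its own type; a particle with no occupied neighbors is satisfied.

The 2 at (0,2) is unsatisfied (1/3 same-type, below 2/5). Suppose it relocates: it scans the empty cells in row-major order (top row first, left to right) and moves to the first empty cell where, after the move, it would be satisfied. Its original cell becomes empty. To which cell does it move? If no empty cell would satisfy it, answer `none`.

none

Vacating (0,2). Empty cells in order:
  (0,4): 1/3 same-type → still unsatisfied.
  (2,4): 1/4 same-type → still unsatisfied.
  (4,3): 1/3 same-type → still unsatisfied.
  (4,5): 0/3 same-type → still unsatisfied.
  (5,3): 0/2 same-type → still unsatisfied.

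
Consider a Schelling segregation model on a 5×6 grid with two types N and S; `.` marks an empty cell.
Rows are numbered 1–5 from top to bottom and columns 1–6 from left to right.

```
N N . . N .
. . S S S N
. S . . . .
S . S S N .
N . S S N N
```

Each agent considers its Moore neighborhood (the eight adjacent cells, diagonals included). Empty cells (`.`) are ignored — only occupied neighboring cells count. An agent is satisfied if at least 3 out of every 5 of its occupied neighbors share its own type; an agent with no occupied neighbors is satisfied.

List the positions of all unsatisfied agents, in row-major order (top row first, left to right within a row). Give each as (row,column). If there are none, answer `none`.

(1,1)N 1/1 ok
(1,2)N 1/2 unhappy
(1,5)N 1/3 unhappy
(2,3)S 2/3 ok
(2,4)S 2/3 ok
(2,5)S 1/3 unhappy
(2,6)N 1/2 unhappy
(3,2)S 3/3 ok
(4,1)S 1/2 unhappy
(4,3)S 4/4 ok
(4,4)S 3/5 ok
(4,5)N 2/4 unhappy
(5,1)N 0/1 unhappy
(5,3)S 3/3 ok
(5,4)S 3/5 ok
(5,5)N 2/4 unhappy
(5,6)N 2/2 ok

(1,2), (1,5), (2,5), (2,6), (4,1), (4,5), (5,1), (5,5)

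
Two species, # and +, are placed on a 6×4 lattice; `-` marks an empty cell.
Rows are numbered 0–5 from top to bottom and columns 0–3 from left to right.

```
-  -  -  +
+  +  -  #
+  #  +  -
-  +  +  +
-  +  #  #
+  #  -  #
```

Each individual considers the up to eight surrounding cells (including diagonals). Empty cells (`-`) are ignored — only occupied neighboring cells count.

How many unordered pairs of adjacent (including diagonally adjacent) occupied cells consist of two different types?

16

Scan each occupied cell's neighbors to the right and below (and the two forward diagonals) so each pair is counted once.
From row 0: 1 unlike of 1 pairs (running 1/1).
From row 1: 3 unlike of 7 pairs (running 4/8).
From row 2: 4 unlike of 8 pairs (running 8/16).
From row 3: 5 unlike of 9 pairs (running 13/25).
From row 4: 2 unlike of 7 pairs (running 15/32).
From row 5: 1 unlike of 1 pairs (running 16/33).
Total adjacent occupied pairs: 33; unlike-type pairs: 16.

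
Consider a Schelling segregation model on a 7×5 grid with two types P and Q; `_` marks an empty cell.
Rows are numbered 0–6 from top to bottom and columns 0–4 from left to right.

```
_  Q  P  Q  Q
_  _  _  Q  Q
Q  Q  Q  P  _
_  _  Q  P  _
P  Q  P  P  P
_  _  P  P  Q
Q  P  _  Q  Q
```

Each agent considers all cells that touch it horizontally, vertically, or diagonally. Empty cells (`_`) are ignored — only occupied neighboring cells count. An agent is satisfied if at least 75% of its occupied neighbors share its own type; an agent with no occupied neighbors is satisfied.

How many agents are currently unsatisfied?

Row 0: (0,1)Q 0/1 not · (0,2)P 0/3 not · (0,3)Q 3/4 satisfied · (0,4)Q 3/3 satisfied
Row 1: (1,3)Q 4/6 not · (1,4)Q 3/4 satisfied
Row 2: (2,0)Q 1/1 satisfied · (2,1)Q 3/3 satisfied · (2,2)Q 3/5 not · (2,3)P 1/5 not
Row 3: (3,2)Q 3/7 not · (3,3)P 4/6 not
Row 4: (4,0)P 0/1 not · (4,1)Q 1/4 not · (4,2)P 4/6 not · (4,3)P 5/7 not · (4,4)P 3/4 satisfied
Row 5: (5,2)P 4/6 not · (5,3)P 4/7 not · (5,4)Q 2/5 not
Row 6: (6,0)Q 0/1 not · (6,1)P 1/2 not · (6,3)Q 2/4 not · (6,4)Q 2/3 not
Unsatisfied: (0,1), (0,2), (1,3), (2,2), (2,3), (3,2), (3,3), (4,0), (4,1), (4,2), (4,3), (5,2), (5,3), (5,4), (6,0), (6,1), (6,3), (6,4) — 18 in total.

18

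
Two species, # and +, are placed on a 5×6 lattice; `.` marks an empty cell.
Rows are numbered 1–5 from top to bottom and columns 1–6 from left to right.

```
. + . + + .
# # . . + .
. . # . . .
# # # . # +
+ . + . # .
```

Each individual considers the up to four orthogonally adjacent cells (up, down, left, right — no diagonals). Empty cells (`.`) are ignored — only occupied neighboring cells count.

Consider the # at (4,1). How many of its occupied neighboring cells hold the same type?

1

Occupied neighbors of (4,1): (5,1)=+, (4,2)=#.
Same type (#): 1 of 2.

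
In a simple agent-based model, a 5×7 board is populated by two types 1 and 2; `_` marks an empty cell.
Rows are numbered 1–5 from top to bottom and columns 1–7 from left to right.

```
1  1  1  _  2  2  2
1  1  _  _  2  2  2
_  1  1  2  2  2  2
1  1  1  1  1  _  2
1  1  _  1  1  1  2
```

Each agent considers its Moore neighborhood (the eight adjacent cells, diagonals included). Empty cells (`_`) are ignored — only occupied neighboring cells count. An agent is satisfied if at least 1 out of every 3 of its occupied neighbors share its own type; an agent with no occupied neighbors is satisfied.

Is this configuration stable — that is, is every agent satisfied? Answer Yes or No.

Yes

(1,1)1 3/3 satisfied
(1,2)1 4/4 satisfied
(1,3)1 2/2 satisfied
(1,5)2 3/3 satisfied
(1,6)2 5/5 satisfied
(1,7)2 3/3 satisfied
(2,1)1 4/4 satisfied
(2,2)1 6/6 satisfied
(2,5)2 6/6 satisfied
(2,6)2 8/8 satisfied
(2,7)2 5/5 satisfied
(3,2)1 6/6 satisfied
(3,3)1 5/6 satisfied
(3,4)2 2/6 satisfied
(3,5)2 4/6 satisfied
(3,6)2 6/7 satisfied
(3,7)2 4/4 satisfied
(4,1)1 4/4 satisfied
(4,2)1 6/6 satisfied
(4,3)1 6/7 satisfied
(4,4)1 5/7 satisfied
(4,5)1 4/7 satisfied
(4,7)2 3/4 satisfied
(5,1)1 3/3 satisfied
(5,2)1 4/4 satisfied
(5,4)1 4/4 satisfied
(5,5)1 4/4 satisfied
(5,6)1 2/4 satisfied
(5,7)2 1/2 satisfied
All meet the threshold, so the configuration is stable.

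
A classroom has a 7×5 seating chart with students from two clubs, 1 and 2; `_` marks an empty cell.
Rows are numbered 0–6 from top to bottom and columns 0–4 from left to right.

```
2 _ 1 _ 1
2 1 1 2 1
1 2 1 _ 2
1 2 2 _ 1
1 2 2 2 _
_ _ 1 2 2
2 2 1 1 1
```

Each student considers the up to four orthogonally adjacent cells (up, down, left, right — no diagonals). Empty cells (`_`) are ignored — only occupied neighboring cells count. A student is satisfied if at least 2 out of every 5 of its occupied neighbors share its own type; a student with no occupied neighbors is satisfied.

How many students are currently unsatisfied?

10

(0,0)2 1/1 satisfied
(0,2)1 1/1 satisfied
(0,4)1 1/1 satisfied
(1,0)2 1/3 not
(1,1)1 1/3 not
(1,2)1 3/4 satisfied
(1,3)2 0/2 not
(1,4)1 1/3 not
(2,0)1 1/3 not
(2,1)2 1/4 not
(2,2)1 1/3 not
(2,4)2 0/2 not
(3,0)1 2/3 satisfied
(3,1)2 3/4 satisfied
(3,2)2 2/3 satisfied
(3,4)1 0/1 not
(4,0)1 1/2 satisfied
(4,1)2 2/3 satisfied
(4,2)2 3/4 satisfied
(4,3)2 2/2 satisfied
(5,2)1 1/3 not
(5,3)2 2/4 satisfied
(5,4)2 1/2 satisfied
(6,0)2 1/1 satisfied
(6,1)2 1/2 satisfied
(6,2)1 2/3 satisfied
(6,3)1 2/3 satisfied
(6,4)1 1/2 satisfied
Unsatisfied: (1,0), (1,1), (1,3), (1,4), (2,0), (2,1), (2,2), (2,4), (3,4), (5,2) — 10 in total.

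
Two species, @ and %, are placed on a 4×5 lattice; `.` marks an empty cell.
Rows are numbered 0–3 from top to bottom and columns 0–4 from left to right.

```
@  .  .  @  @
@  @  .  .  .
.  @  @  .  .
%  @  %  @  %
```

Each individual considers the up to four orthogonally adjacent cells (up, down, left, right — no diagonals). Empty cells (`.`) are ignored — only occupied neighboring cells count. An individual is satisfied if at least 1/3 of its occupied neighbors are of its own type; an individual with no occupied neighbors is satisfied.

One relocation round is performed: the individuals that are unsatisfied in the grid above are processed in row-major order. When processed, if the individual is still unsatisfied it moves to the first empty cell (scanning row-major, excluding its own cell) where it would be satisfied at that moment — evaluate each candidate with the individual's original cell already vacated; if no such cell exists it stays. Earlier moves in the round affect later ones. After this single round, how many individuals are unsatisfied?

0

Initially unsatisfied (in order): (3,0), (3,2), (3,3), (3,4).
  (3,0) → (2,4).
  (3,2) → (1,4).
  (3,3) → (0,1).
  (3,4): now satisfied by earlier moves; stays.
Resulting grid:
@ @ . @ @
@ @ . . %
. @ @ . %
. @ . . %
All satisfied now.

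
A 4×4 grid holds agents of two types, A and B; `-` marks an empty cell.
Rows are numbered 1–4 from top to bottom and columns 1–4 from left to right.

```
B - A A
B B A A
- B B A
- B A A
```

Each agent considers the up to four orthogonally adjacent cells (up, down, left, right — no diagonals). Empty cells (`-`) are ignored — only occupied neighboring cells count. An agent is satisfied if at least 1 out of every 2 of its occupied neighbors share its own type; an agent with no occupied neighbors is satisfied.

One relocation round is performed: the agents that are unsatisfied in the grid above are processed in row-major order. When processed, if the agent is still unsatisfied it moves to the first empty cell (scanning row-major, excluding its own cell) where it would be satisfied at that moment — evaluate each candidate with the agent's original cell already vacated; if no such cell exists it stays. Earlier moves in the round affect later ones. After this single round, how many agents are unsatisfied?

0

Initially unsatisfied (in order): (3,3), (4,3).
  (3,3) → (1,2).
  (4,3): now satisfied by earlier moves; stays.
Resulting grid:
B B A A
B B A A
- B - A
- B A A
All satisfied now.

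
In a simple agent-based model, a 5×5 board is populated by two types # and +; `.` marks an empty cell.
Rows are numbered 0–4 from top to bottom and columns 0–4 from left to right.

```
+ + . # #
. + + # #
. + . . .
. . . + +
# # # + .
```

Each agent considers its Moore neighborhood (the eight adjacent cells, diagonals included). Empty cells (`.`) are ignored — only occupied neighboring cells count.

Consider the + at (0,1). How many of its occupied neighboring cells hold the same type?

Occupied neighbors of (0,1): (0,0)=+, (1,1)=+, (1,2)=+.
Same type (+): 3 of 3.

3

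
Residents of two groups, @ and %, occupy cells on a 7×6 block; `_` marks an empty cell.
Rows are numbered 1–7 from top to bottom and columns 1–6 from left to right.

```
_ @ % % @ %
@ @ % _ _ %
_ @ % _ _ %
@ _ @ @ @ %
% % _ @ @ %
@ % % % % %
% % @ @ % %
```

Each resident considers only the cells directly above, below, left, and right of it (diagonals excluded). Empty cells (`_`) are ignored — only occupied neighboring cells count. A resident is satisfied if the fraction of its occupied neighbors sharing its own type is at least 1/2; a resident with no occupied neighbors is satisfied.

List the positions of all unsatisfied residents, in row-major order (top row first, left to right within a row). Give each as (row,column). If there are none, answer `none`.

Row 1: (1,2)@ 1/2 ok · (1,3)% 2/3 ok · (1,4)% 1/2 ok · (1,5)@ 0/2 unhappy · (1,6)% 1/2 ok
Row 2: (2,1)@ 1/1 ok · (2,2)@ 3/4 ok · (2,3)% 2/3 ok · (2,6)% 2/2 ok
Row 3: (3,2)@ 1/2 ok · (3,3)% 1/3 unhappy · (3,6)% 2/2 ok
Row 4: (4,1)@ 0/1 unhappy · (4,3)@ 1/2 ok · (4,4)@ 3/3 ok · (4,5)@ 2/3 ok · (4,6)% 2/3 ok
Row 5: (5,1)% 1/3 unhappy · (5,2)% 2/2 ok · (5,4)@ 2/3 ok · (5,5)@ 2/4 ok · (5,6)% 2/3 ok
Row 6: (6,1)@ 0/3 unhappy · (6,2)% 3/4 ok · (6,3)% 2/3 ok · (6,4)% 2/4 ok · (6,5)% 3/4 ok · (6,6)% 3/3 ok
Row 7: (7,1)% 1/2 ok · (7,2)% 2/3 ok · (7,3)@ 1/3 unhappy · (7,4)@ 1/3 unhappy · (7,5)% 2/3 ok · (7,6)% 2/2 ok

(1,5), (3,3), (4,1), (5,1), (6,1), (7,3), (7,4)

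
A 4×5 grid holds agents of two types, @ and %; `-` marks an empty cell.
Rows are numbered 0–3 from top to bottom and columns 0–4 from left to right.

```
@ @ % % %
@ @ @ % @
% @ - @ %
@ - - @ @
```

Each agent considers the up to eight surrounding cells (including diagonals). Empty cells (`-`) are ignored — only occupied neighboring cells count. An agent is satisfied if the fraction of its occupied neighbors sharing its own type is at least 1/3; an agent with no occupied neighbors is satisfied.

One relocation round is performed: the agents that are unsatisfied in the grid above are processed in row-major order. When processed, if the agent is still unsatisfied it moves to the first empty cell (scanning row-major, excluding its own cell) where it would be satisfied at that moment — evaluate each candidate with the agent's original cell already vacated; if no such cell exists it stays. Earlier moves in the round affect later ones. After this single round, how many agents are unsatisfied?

0

Initially unsatisfied (in order): (1,4), (2,0), (2,4).
  (1,4) → (2,2).
  (2,0) → (1,4).
  (2,4): now satisfied by earlier moves; stays.
Resulting grid:
@ @ % % %
@ @ @ % %
- @ @ @ %
@ - - @ @
All satisfied now.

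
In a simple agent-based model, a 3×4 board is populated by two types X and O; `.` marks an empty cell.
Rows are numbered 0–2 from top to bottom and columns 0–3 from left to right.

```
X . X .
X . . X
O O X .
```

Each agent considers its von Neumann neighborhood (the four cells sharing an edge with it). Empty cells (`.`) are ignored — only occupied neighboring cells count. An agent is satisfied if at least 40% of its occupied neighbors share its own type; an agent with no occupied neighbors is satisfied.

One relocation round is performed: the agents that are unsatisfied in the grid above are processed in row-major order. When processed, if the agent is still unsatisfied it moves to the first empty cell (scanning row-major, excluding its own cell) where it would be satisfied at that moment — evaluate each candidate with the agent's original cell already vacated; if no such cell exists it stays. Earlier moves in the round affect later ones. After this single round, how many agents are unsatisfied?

0

Initially unsatisfied (in order): (2,2).
  (2,2) → (0,1).
Resulting grid:
X X X .
X . . X
O O . .
All satisfied now.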